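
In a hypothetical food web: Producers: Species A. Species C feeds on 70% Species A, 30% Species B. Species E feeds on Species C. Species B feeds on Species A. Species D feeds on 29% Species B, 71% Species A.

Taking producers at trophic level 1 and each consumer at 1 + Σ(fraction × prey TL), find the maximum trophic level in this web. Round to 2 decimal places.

Species B: 1 + 1 = 2
Species C: 1 + (0.7×1 + 0.3×2) = 2.3
Species D: 1 + (0.29×2 + 0.71×1) = 2.29
Species E: 1 + 2.3 = 3.3

3.30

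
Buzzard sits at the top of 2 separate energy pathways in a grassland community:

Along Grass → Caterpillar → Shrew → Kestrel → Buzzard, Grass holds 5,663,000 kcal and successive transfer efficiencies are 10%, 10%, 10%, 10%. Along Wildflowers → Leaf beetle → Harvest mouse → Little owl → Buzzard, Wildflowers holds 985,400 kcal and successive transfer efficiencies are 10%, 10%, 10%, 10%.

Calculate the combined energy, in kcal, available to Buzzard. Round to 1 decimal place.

Via Grass: 5663000 × 0.1 × 0.1 × 0.1 × 0.1 = 566.3 kcal
Via Wildflowers: 985400 × 0.1 × 0.1 × 0.1 × 0.1 = 98.54 kcal
Total at Buzzard: 566.3 + 98.54 = 664.84 kcal

664.8 kcal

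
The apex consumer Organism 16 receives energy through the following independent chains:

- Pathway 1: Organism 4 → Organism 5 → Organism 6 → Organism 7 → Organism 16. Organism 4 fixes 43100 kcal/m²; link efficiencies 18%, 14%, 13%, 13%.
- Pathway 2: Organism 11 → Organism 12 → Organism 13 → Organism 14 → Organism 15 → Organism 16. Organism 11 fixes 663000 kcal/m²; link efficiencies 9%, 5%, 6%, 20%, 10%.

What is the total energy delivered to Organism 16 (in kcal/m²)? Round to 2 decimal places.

Pathway 1: 43100 × 0.18 × 0.14 × 0.13 × 0.13 = 18.355428 kcal/m²
Pathway 2: 663000 × 0.09 × 0.05 × 0.06 × 0.2 × 0.1 = 3.5802 kcal/m²
Total at Organism 16: 18.355428 + 3.5802 = 21.935628 kcal/m²

21.94 kcal/m²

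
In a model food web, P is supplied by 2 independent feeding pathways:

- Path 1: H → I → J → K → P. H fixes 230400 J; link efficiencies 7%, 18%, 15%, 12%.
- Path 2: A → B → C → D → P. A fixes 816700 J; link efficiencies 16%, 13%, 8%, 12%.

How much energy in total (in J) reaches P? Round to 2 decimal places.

Path 1: 230400 × 0.07 × 0.18 × 0.15 × 0.12 = 52.25472 J
Path 2: 816700 × 0.16 × 0.13 × 0.08 × 0.12 = 163.078656 J
Total at P: 52.25472 + 163.078656 = 215.333376 J

215.33 J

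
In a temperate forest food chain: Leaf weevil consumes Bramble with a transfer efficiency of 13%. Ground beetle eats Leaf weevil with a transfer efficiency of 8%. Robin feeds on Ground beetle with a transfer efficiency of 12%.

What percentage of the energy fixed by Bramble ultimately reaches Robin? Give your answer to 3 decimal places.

Product of link efficiencies: 0.13 × 0.08 × 0.12 = 0.001248
As a percentage: 0.001248 × 100 = 0.125%

0.125%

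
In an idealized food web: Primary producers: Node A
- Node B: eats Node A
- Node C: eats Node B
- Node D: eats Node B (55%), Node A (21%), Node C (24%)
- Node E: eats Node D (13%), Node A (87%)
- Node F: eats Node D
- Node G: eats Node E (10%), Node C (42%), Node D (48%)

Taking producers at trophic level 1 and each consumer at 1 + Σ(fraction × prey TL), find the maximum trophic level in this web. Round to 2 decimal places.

Node B: 1 + 1 = 2
Node C: 1 + 2 = 3
Node D: 1 + (0.55×2 + 0.21×1 + 0.24×3) = 3.03
Node E: 1 + (0.13×3.03 + 0.87×1) = 2.2639
Node F: 1 + 3.03 = 4.03
Node G: 1 + (0.1×2.2639 + 0.42×3 + 0.48×3.03) = 3.94079

4.03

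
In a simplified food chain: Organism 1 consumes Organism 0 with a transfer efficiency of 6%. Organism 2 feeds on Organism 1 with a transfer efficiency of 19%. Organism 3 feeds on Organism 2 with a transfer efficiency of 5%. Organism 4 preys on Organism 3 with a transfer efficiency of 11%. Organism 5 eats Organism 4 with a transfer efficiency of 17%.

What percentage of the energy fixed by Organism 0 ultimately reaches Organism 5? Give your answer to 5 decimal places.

Product of link efficiencies: 0.06 × 0.19 × 0.05 × 0.11 × 0.17 = 0.000010659
As a percentage: 0.000010659 × 100 = 0.00107%

0.00107%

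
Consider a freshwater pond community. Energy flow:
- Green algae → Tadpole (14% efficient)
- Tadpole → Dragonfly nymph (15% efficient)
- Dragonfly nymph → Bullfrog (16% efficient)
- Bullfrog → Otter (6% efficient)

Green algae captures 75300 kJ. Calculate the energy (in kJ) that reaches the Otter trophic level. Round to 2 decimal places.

15.18 kJ

Tadpole: 75300 × 0.14 = 10542 kJ
Dragonfly nymph: 10542 × 0.15 = 1581.3 kJ
Bullfrog: 1581.3 × 0.16 = 253.008 kJ
Otter: 253.008 × 0.06 = 15.18048 kJ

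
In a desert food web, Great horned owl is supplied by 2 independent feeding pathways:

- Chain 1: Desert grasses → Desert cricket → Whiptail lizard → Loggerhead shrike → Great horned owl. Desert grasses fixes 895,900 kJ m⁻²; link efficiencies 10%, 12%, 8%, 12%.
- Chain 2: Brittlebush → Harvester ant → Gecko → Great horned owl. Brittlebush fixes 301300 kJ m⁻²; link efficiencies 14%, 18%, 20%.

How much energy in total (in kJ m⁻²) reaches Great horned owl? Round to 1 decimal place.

Chain 1: 895900 × 0.1 × 0.12 × 0.08 × 0.12 = 103.20768 kJ m⁻²
Chain 2: 301300 × 0.14 × 0.18 × 0.2 = 1518.552 kJ m⁻²
Total at Great horned owl: 103.20768 + 1518.552 = 1621.75968 kJ m⁻²

1621.8 kJ m⁻²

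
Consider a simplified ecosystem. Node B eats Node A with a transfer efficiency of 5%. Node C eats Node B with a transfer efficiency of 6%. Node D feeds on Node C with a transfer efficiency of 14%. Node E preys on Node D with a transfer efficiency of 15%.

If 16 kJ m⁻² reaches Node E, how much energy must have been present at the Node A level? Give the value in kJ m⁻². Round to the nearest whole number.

Cumulative transfer efficiency: 0.05 × 0.06 × 0.14 × 0.15 = 0.000063
Node A energy = 16 / 0.000063 = 253968 kJ m⁻²

253968 kJ m⁻²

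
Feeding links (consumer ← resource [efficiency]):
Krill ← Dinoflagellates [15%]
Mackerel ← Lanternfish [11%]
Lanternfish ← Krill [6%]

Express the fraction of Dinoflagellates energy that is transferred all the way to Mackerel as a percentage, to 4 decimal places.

0.0990%

Product of link efficiencies: 0.15 × 0.06 × 0.11 = 0.00099
As a percentage: 0.00099 × 100 = 0.0990%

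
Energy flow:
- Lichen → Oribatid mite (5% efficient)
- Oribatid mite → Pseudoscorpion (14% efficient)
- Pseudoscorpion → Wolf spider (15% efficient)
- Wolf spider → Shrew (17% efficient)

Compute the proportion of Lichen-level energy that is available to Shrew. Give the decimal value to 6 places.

Product of link efficiencies: 0.05 × 0.14 × 0.15 × 0.17 = 0.0001785

0.000179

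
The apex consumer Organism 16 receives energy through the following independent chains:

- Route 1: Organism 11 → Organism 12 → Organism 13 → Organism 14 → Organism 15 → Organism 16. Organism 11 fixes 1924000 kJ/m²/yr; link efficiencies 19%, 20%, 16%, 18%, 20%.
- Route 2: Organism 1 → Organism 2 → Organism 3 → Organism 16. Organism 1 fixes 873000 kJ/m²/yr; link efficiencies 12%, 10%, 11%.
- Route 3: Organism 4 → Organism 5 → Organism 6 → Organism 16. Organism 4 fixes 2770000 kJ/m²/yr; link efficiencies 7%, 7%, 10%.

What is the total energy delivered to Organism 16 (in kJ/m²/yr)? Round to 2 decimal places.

2930.79 kJ/m²/yr

Route 1: 1924000 × 0.19 × 0.2 × 0.16 × 0.18 × 0.2 = 421.12512 kJ/m²/yr
Route 2: 873000 × 0.12 × 0.1 × 0.11 = 1152.36 kJ/m²/yr
Route 3: 2770000 × 0.07 × 0.07 × 0.1 = 1357.3 kJ/m²/yr
Total at Organism 16: 421.12512 + 1152.36 + 1357.3 = 2930.78512 kJ/m²/yr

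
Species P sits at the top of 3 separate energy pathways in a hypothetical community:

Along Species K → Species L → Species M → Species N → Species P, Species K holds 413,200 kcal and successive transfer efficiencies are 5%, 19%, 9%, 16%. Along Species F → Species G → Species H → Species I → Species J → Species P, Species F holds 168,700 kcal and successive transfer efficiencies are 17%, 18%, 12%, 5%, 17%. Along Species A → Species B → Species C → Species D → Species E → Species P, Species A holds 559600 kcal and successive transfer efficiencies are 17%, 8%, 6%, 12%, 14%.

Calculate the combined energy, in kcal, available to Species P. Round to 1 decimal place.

69.5 kcal

Via Species K: 413200 × 0.05 × 0.19 × 0.09 × 0.16 = 56.52576 kcal
Via Species F: 168700 × 0.17 × 0.18 × 0.12 × 0.05 × 0.17 = 5.2654644 kcal
Via Species A: 559600 × 0.17 × 0.08 × 0.06 × 0.12 × 0.14 = 7.67144448 kcal
Total at Species P: 56.52576 + 5.2654644 + 7.67144448 = 69.46266888 kcal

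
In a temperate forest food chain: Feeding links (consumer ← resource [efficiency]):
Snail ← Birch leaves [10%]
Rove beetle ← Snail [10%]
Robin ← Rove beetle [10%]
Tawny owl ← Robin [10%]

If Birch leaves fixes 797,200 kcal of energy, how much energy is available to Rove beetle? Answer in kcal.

Snail: 797200 × 0.1 = 79720 kcal
Rove beetle: 79720 × 0.1 = 7972 kcal

7972 kcal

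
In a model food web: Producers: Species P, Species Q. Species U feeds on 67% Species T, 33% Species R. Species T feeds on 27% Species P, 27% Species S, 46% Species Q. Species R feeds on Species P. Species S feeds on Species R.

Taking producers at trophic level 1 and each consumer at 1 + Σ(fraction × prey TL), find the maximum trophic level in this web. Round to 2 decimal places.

3.36

Species R: 1 + 1 = 2
Species S: 1 + 2 = 3
Species T: 1 + (0.27×1 + 0.27×3 + 0.46×1) = 2.54
Species U: 1 + (0.67×2.54 + 0.33×2) = 3.3618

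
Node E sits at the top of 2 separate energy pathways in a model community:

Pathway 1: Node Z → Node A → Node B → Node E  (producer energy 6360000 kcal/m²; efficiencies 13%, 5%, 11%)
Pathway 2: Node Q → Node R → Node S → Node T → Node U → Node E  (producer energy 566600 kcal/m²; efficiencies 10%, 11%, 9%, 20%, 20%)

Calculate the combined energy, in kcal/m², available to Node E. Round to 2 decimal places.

4569.84 kcal/m²

Pathway 1: 6360000 × 0.13 × 0.05 × 0.11 = 4547.4 kcal/m²
Pathway 2: 566600 × 0.1 × 0.11 × 0.09 × 0.2 × 0.2 = 22.43736 kcal/m²
Total at Node E: 4547.4 + 22.43736 = 4569.83736 kcal/m²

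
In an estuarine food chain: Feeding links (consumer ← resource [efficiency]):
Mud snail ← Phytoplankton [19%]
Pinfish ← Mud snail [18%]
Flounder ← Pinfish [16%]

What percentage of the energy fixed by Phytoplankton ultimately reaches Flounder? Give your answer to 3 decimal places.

0.547%

Product of link efficiencies: 0.19 × 0.18 × 0.16 = 0.005472
As a percentage: 0.005472 × 100 = 0.547%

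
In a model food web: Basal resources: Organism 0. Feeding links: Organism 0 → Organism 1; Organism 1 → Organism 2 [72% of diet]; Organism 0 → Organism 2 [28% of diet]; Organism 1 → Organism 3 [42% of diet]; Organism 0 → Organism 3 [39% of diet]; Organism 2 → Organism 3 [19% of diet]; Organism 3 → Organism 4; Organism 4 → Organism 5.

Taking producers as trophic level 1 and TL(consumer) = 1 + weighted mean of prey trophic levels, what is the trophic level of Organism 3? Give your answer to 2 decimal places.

Organism 1: 1 + 1 = 2
Organism 2: 1 + (0.72×2 + 0.28×1) = 2.72
Organism 3: 1 + (0.42×2 + 0.39×1 + 0.19×2.72) = 2.7468
Organism 4: 1 + 2.7468 = 3.7468
Organism 5: 1 + 3.7468 = 4.7468

2.75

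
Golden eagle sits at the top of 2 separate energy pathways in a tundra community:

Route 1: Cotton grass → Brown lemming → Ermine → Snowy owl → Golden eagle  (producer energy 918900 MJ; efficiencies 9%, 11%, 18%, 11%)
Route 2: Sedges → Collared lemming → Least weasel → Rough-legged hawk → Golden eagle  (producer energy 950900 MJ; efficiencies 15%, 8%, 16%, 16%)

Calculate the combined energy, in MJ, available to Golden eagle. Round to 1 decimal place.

472.2 MJ

Route 1: 918900 × 0.09 × 0.11 × 0.18 × 0.11 = 180.122778 MJ
Route 2: 950900 × 0.15 × 0.08 × 0.16 × 0.16 = 292.11648 MJ
Total at Golden eagle: 180.122778 + 292.11648 = 472.239258 MJ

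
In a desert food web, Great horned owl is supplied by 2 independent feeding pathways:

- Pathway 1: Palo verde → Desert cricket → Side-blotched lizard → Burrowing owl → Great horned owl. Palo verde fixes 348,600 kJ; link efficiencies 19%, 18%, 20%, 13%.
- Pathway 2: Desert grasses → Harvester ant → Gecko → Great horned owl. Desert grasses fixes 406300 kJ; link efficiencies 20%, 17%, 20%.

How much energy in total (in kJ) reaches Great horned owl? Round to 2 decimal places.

Pathway 1: 348600 × 0.19 × 0.18 × 0.2 × 0.13 = 309.97512 kJ
Pathway 2: 406300 × 0.2 × 0.17 × 0.2 = 2762.84 kJ
Total at Great horned owl: 309.97512 + 2762.84 = 3072.81512 kJ

3072.82 kJ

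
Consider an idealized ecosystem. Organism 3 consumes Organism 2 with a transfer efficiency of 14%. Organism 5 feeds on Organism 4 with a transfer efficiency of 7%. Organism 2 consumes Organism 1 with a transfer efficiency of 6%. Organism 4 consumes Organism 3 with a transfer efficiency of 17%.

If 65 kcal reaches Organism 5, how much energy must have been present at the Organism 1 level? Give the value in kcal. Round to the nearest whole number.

650260 kcal

Cumulative transfer efficiency: 0.06 × 0.14 × 0.17 × 0.07 = 0.00009996
Organism 1 energy = 65 / 0.00009996 = 650260 kcal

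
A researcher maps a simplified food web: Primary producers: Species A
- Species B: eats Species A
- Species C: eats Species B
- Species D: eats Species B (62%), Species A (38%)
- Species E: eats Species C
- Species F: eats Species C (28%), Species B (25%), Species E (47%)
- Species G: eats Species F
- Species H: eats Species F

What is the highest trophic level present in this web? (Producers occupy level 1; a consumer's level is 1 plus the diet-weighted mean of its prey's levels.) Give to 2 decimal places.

Species B: 1 + 1 = 2
Species C: 1 + 2 = 3
Species D: 1 + (0.62×2 + 0.38×1) = 2.62
Species E: 1 + 3 = 4
Species F: 1 + (0.28×3 + 0.25×2 + 0.47×4) = 4.22
Species G: 1 + 4.22 = 5.22
Species H: 1 + 4.22 = 5.22

5.22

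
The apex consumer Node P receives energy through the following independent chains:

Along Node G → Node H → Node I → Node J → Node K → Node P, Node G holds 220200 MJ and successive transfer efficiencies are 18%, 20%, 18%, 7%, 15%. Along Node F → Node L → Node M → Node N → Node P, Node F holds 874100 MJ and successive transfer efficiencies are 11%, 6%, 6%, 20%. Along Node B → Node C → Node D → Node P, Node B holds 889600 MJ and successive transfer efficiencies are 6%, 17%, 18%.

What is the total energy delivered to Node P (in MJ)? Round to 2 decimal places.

1717.52 MJ

Via Node G: 220200 × 0.18 × 0.2 × 0.18 × 0.07 × 0.15 = 14.982408 MJ
Via Node F: 874100 × 0.11 × 0.06 × 0.06 × 0.2 = 69.22872 MJ
Via Node B: 889600 × 0.06 × 0.17 × 0.18 = 1633.3056 MJ
Total at Node P: 14.982408 + 69.22872 + 1633.3056 = 1717.516728 MJ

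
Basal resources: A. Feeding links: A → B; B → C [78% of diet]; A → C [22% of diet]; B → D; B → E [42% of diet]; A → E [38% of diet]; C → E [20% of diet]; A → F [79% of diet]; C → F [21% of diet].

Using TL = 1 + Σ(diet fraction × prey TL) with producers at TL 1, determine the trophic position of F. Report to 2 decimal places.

2.37

B: 1 + 1 = 2
C: 1 + (0.78×2 + 0.22×1) = 2.78
D: 1 + 2 = 3
E: 1 + (0.42×2 + 0.38×1 + 0.2×2.78) = 2.776
F: 1 + (0.79×1 + 0.21×2.78) = 2.3738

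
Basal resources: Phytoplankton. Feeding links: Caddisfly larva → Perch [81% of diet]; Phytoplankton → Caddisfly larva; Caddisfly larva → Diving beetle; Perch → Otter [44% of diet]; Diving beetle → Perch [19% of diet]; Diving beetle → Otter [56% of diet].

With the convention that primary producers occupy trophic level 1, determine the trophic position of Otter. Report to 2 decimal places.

4.08

Caddisfly larva: 1 + 1 = 2
Diving beetle: 1 + 2 = 3
Perch: 1 + (0.19×3 + 0.81×2) = 3.19
Otter: 1 + (0.44×3.19 + 0.56×3) = 4.0836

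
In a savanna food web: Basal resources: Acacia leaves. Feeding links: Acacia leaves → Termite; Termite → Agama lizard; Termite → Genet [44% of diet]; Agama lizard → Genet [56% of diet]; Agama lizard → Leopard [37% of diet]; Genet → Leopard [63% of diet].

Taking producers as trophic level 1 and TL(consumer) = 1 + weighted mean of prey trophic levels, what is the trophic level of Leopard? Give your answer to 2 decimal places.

Termite: 1 + 1 = 2
Agama lizard: 1 + 2 = 3
Genet: 1 + (0.44×2 + 0.56×3) = 3.56
Leopard: 1 + (0.37×3 + 0.63×3.56) = 4.3528

4.35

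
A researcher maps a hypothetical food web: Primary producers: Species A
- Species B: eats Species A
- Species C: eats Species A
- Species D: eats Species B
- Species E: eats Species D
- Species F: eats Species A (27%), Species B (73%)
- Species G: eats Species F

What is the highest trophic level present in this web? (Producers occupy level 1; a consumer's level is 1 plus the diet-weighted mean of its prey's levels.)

Species B: 1 + 1 = 2
Species C: 1 + 1 = 2
Species D: 1 + 2 = 3
Species E: 1 + 3 = 4
Species F: 1 + (0.27×1 + 0.73×2) = 2.73
Species G: 1 + 2.73 = 3.73

4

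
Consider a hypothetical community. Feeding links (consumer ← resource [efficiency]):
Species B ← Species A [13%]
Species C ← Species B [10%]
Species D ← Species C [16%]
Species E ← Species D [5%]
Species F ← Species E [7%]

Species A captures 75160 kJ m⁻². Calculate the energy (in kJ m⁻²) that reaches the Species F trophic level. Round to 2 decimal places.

Species B: 75160 × 0.13 = 9770.8 kJ m⁻²
Species C: 9770.8 × 0.1 = 977.08 kJ m⁻²
Species D: 977.08 × 0.16 = 156.3328 kJ m⁻²
Species E: 156.3328 × 0.05 = 7.81664 kJ m⁻²
Species F: 7.81664 × 0.07 = 0.5471648 kJ m⁻²

0.55 kJ m⁻²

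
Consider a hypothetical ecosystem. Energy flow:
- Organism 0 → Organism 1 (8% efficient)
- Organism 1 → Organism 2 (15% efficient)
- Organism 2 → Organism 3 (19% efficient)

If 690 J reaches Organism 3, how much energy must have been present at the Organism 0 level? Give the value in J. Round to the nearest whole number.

302632 J

Cumulative transfer efficiency: 0.08 × 0.15 × 0.19 = 0.00228
Organism 0 energy = 690 / 0.00228 = 302632 J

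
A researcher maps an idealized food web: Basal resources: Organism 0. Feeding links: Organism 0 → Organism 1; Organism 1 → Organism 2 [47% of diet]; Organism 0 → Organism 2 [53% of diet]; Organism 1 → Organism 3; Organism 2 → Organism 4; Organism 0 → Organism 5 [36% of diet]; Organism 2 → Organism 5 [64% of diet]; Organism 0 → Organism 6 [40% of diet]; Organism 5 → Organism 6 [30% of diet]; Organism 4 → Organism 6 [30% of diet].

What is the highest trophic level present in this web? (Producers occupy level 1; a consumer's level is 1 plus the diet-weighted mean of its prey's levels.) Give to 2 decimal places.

Organism 1: 1 + 1 = 2
Organism 2: 1 + (0.47×2 + 0.53×1) = 2.47
Organism 3: 1 + 2 = 3
Organism 4: 1 + 2.47 = 3.47
Organism 5: 1 + (0.36×1 + 0.64×2.47) = 2.9408
Organism 6: 1 + (0.4×1 + 0.3×2.9408 + 0.3×3.47) = 3.32324

3.47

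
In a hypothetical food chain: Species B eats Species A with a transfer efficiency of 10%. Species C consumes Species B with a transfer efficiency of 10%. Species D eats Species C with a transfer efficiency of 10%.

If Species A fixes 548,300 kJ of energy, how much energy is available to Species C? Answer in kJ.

5483 kJ

Species B: 548300 × 0.1 = 54830 kJ
Species C: 54830 × 0.1 = 5483 kJ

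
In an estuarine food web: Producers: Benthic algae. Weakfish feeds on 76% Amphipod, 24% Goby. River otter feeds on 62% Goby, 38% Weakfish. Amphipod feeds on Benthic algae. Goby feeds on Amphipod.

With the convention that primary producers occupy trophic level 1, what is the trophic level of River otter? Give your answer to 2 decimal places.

Amphipod: 1 + 1 = 2
Goby: 1 + 2 = 3
Weakfish: 1 + (0.76×2 + 0.24×3) = 3.24
River otter: 1 + (0.62×3 + 0.38×3.24) = 4.0912

4.09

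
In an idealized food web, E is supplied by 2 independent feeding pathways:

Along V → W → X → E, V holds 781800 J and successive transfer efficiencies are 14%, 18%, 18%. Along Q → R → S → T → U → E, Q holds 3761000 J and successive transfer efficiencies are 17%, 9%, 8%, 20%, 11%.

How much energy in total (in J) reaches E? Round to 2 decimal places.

3647.52 J

Via V: 781800 × 0.14 × 0.18 × 0.18 = 3546.2448 J
Via Q: 3761000 × 0.17 × 0.09 × 0.08 × 0.2 × 0.11 = 101.276208 J
Total at E: 3546.2448 + 101.276208 = 3647.521008 J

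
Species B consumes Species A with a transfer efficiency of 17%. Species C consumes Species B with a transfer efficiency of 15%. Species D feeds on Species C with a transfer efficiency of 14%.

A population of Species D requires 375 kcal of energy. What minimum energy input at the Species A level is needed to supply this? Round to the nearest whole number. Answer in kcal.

Cumulative transfer efficiency: 0.17 × 0.15 × 0.14 = 0.00357
Species A energy = 375 / 0.00357 = 105042 kcal

105042 kcal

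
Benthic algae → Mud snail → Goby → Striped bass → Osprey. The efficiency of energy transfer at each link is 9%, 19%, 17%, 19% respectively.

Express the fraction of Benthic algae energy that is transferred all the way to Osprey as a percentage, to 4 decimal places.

0.0552%

Product of link efficiencies: 0.09 × 0.19 × 0.17 × 0.19 = 0.00055233
As a percentage: 0.00055233 × 100 = 0.0552%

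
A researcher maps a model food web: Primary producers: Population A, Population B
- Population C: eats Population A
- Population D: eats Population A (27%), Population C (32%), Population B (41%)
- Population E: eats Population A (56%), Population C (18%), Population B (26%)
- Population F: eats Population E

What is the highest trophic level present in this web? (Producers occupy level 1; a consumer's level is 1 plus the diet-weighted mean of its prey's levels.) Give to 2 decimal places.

3.18

Population C: 1 + 1 = 2
Population D: 1 + (0.27×1 + 0.32×2 + 0.41×1) = 2.32
Population E: 1 + (0.56×1 + 0.18×2 + 0.26×1) = 2.18
Population F: 1 + 2.18 = 3.18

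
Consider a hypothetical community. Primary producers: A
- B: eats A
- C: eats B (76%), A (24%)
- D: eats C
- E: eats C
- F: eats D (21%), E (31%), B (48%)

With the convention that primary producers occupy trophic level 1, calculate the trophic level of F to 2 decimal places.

3.92

B: 1 + 1 = 2
C: 1 + (0.76×2 + 0.24×1) = 2.76
D: 1 + 2.76 = 3.76
E: 1 + 2.76 = 3.76
F: 1 + (0.21×3.76 + 0.31×3.76 + 0.48×2) = 3.9152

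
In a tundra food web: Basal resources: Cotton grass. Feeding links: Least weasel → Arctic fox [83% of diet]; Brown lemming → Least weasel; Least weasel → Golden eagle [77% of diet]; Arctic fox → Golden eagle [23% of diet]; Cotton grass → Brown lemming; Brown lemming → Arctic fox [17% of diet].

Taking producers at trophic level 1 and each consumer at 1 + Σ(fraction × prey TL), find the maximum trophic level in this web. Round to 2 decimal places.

Brown lemming: 1 + 1 = 2
Least weasel: 1 + 2 = 3
Arctic fox: 1 + (0.83×3 + 0.17×2) = 3.83
Golden eagle: 1 + (0.77×3 + 0.23×3.83) = 4.1909

4.19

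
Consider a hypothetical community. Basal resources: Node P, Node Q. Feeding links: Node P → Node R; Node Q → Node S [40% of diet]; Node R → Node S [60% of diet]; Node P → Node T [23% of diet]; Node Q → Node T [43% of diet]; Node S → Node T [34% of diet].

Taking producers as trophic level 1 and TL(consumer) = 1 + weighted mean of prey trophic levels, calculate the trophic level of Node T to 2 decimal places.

Node R: 1 + 1 = 2
Node S: 1 + (0.4×1 + 0.6×2) = 2.6
Node T: 1 + (0.23×1 + 0.43×1 + 0.34×2.6) = 2.544

2.54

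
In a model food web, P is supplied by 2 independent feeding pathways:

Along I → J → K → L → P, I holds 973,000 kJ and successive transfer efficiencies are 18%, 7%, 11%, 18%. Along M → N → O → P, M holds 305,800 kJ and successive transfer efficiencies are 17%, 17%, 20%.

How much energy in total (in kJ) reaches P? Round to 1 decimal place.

2010.3 kJ

Via I: 973000 × 0.18 × 0.07 × 0.11 × 0.18 = 242.74404 kJ
Via M: 305800 × 0.17 × 0.17 × 0.2 = 1767.524 kJ
Total at P: 242.74404 + 1767.524 = 2010.26804 kJ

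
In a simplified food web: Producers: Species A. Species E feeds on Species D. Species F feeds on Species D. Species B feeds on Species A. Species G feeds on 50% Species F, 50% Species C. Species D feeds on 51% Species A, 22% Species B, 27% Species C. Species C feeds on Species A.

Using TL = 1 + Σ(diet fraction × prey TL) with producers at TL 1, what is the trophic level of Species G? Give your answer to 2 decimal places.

Species B: 1 + 1 = 2
Species C: 1 + 1 = 2
Species D: 1 + (0.51×1 + 0.22×2 + 0.27×2) = 2.49
Species E: 1 + 2.49 = 3.49
Species F: 1 + 2.49 = 3.49
Species G: 1 + (0.5×3.49 + 0.5×2) = 3.745

3.75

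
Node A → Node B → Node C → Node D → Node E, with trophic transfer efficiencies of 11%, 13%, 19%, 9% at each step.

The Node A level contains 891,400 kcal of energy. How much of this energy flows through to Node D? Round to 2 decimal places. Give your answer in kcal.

2421.93 kcal

Node B: 891400 × 0.11 = 98054 kcal
Node C: 98054 × 0.13 = 12747.02 kcal
Node D: 12747.02 × 0.19 = 2421.9338 kcal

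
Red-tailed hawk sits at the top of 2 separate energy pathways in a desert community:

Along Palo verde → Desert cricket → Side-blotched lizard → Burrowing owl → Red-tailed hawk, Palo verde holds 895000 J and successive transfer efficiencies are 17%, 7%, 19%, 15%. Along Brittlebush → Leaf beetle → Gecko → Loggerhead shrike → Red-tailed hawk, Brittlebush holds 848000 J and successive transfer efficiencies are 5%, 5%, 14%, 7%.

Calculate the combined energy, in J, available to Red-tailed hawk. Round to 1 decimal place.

Via Palo verde: 895000 × 0.17 × 0.07 × 0.19 × 0.15 = 303.53925 J
Via Brittlebush: 848000 × 0.05 × 0.05 × 0.14 × 0.07 = 20.776 J
Total at Red-tailed hawk: 303.53925 + 20.776 = 324.31525 J

324.3 J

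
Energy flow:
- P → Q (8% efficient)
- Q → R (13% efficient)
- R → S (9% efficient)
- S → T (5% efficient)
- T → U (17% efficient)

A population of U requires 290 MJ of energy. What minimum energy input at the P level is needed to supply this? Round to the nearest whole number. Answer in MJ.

Cumulative transfer efficiency: 0.08 × 0.13 × 0.09 × 0.05 × 0.17 = 0.000007956
P energy = 290 / 0.000007956 = 36450478 MJ

36450478 MJ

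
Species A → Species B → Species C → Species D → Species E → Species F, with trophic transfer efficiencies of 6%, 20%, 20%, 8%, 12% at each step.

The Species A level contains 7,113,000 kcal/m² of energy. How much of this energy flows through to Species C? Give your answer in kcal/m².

85356 kcal/m²

Species B: 7113000 × 0.06 = 426780 kcal/m²
Species C: 426780 × 0.2 = 85356 kcal/m²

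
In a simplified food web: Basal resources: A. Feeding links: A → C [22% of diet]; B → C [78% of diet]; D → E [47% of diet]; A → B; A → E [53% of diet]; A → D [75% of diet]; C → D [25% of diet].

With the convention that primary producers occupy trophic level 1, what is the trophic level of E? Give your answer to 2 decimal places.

2.68

B: 1 + 1 = 2
C: 1 + (0.78×2 + 0.22×1) = 2.78
D: 1 + (0.75×1 + 0.25×2.78) = 2.445
E: 1 + (0.47×2.445 + 0.53×1) = 2.67915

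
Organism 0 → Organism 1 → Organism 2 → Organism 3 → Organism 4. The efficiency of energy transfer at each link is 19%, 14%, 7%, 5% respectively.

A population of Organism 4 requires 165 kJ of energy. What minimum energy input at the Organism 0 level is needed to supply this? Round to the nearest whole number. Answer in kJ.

Cumulative transfer efficiency: 0.19 × 0.14 × 0.07 × 0.05 = 0.0000931
Organism 0 energy = 165 / 0.0000931 = 1772288 kJ

1772288 kJ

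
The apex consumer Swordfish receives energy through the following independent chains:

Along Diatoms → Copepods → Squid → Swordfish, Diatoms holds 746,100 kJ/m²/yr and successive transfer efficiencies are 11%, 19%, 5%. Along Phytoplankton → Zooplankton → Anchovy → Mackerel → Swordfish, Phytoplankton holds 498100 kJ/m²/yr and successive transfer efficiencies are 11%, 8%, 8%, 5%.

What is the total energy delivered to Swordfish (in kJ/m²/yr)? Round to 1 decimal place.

Via Diatoms: 746100 × 0.11 × 0.19 × 0.05 = 779.6745 kJ/m²/yr
Via Phytoplankton: 498100 × 0.11 × 0.08 × 0.08 × 0.05 = 17.53312 kJ/m²/yr
Total at Swordfish: 779.6745 + 17.53312 = 797.20762 kJ/m²/yr

797.2 kJ/m²/yr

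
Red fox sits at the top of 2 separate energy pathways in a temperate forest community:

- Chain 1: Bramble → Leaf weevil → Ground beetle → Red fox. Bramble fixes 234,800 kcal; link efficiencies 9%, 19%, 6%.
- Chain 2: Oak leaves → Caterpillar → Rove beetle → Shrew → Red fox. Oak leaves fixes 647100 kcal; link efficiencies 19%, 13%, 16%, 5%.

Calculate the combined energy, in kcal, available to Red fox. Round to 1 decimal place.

Chain 1: 234800 × 0.09 × 0.19 × 0.06 = 240.9048 kcal
Chain 2: 647100 × 0.19 × 0.13 × 0.16 × 0.05 = 127.86696 kcal
Total at Red fox: 240.9048 + 127.86696 = 368.77176 kcal

368.8 kcal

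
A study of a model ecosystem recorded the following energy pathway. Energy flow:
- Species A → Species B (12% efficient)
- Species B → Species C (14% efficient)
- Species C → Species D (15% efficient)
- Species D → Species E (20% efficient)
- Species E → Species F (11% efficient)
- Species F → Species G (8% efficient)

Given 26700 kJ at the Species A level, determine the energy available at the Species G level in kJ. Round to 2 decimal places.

Species B: 26700 × 0.12 = 3204 kJ
Species C: 3204 × 0.14 = 448.56 kJ
Species D: 448.56 × 0.15 = 67.284 kJ
Species E: 67.284 × 0.2 = 13.4568 kJ
Species F: 13.4568 × 0.11 = 1.480248 kJ
Species G: 1.480248 × 0.08 = 0.11841984 kJ

0.12 kJ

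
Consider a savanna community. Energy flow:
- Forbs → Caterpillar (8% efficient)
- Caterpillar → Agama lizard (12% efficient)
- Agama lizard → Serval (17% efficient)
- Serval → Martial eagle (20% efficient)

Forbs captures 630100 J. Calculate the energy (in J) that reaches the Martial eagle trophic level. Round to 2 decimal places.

205.66 J

Caterpillar: 630100 × 0.08 = 50408 J
Agama lizard: 50408 × 0.12 = 6048.96 J
Serval: 6048.96 × 0.17 = 1028.3232 J
Martial eagle: 1028.3232 × 0.2 = 205.66464 J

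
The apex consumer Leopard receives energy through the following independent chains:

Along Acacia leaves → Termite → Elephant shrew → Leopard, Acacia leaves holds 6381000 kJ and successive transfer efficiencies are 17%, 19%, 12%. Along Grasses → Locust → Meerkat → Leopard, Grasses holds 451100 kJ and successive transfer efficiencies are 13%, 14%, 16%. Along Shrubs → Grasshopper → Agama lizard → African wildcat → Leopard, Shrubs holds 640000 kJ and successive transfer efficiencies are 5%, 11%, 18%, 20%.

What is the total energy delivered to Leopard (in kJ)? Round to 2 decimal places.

26173.08 kJ

Via Acacia leaves: 6381000 × 0.17 × 0.19 × 0.12 = 24732.756 kJ
Via Grasses: 451100 × 0.13 × 0.14 × 0.16 = 1313.6032 kJ
Via Shrubs: 640000 × 0.05 × 0.11 × 0.18 × 0.2 = 126.72 kJ
Total at Leopard: 24732.756 + 1313.6032 + 126.72 = 26173.0792 kJ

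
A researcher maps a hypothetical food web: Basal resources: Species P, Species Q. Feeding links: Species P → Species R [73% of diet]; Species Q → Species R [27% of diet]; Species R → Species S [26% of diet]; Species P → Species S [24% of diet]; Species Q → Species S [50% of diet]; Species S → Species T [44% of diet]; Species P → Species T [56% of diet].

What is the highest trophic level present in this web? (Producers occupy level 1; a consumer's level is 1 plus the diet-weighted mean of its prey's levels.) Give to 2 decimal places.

2.55

Species R: 1 + (0.73×1 + 0.27×1) = 2
Species S: 1 + (0.26×2 + 0.24×1 + 0.5×1) = 2.26
Species T: 1 + (0.44×2.26 + 0.56×1) = 2.5544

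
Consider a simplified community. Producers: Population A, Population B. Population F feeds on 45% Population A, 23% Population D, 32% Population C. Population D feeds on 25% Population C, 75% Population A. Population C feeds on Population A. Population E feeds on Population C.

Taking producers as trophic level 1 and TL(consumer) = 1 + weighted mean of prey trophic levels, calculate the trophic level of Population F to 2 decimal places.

2.61

Population C: 1 + 1 = 2
Population D: 1 + (0.25×2 + 0.75×1) = 2.25
Population E: 1 + 2 = 3
Population F: 1 + (0.45×1 + 0.23×2.25 + 0.32×2) = 2.6075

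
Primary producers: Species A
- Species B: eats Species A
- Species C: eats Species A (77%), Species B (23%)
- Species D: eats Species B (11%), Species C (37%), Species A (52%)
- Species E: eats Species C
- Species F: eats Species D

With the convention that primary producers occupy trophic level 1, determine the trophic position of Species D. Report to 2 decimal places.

2.57

Species B: 1 + 1 = 2
Species C: 1 + (0.77×1 + 0.23×2) = 2.23
Species D: 1 + (0.11×2 + 0.37×2.23 + 0.52×1) = 2.5651
Species E: 1 + 2.23 = 3.23
Species F: 1 + 2.5651 = 3.5651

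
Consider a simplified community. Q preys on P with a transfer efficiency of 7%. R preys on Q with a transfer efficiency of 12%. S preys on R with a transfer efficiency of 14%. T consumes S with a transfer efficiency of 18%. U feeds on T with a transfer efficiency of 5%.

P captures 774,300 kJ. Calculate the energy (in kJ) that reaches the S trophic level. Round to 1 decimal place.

Q: 774300 × 0.07 = 54201 kJ
R: 54201 × 0.12 = 6504.12 kJ
S: 6504.12 × 0.14 = 910.5768 kJ

910.6 kJ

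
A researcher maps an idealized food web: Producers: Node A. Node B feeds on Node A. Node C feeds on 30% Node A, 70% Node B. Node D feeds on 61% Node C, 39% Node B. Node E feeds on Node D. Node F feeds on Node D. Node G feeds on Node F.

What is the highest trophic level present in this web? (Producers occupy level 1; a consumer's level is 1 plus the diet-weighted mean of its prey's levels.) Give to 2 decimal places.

Node B: 1 + 1 = 2
Node C: 1 + (0.3×1 + 0.7×2) = 2.7
Node D: 1 + (0.61×2.7 + 0.39×2) = 3.427
Node E: 1 + 3.427 = 4.427
Node F: 1 + 3.427 = 4.427
Node G: 1 + 4.427 = 5.427

5.43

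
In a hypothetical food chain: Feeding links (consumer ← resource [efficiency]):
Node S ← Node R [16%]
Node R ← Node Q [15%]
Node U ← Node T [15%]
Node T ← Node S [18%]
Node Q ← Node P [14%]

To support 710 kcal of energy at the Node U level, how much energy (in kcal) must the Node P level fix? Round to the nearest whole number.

7826279 kcal

Cumulative transfer efficiency: 0.14 × 0.15 × 0.16 × 0.18 × 0.15 = 0.00009072
Node P energy = 710 / 0.00009072 = 7826279 kcal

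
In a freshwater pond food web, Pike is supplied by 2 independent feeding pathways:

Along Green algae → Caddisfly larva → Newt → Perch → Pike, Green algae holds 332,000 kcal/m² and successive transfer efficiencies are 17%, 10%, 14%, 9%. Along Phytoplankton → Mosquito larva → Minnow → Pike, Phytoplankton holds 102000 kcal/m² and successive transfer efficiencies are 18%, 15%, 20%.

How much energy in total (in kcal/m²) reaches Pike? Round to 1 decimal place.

Via Green algae: 332000 × 0.17 × 0.1 × 0.14 × 0.09 = 71.1144 kcal/m²
Via Phytoplankton: 102000 × 0.18 × 0.15 × 0.2 = 550.8 kcal/m²
Total at Pike: 71.1144 + 550.8 = 621.9144 kcal/m²

621.9 kcal/m²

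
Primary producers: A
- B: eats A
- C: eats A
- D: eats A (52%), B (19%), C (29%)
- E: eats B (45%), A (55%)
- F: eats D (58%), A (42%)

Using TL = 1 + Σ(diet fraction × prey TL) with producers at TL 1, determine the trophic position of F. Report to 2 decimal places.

2.86

B: 1 + 1 = 2
C: 1 + 1 = 2
D: 1 + (0.52×1 + 0.19×2 + 0.29×2) = 2.48
E: 1 + (0.45×2 + 0.55×1) = 2.45
F: 1 + (0.58×2.48 + 0.42×1) = 2.8584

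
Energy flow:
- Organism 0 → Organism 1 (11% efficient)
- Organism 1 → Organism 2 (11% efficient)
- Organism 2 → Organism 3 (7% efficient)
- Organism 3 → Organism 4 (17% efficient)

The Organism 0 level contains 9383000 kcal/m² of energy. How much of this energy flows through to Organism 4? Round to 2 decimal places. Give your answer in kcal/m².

Organism 1: 9383000 × 0.11 = 1032130 kcal/m²
Organism 2: 1032130 × 0.11 = 113534.3 kcal/m²
Organism 3: 113534.3 × 0.07 = 7947.401 kcal/m²
Organism 4: 7947.401 × 0.17 = 1351.05817 kcal/m²

1351.06 kcal/m²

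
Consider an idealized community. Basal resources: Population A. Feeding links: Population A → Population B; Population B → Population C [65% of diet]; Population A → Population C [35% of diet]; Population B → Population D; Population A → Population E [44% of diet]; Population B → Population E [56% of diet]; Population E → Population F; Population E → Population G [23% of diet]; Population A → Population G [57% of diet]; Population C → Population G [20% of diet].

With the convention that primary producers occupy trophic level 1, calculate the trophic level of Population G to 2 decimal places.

2.69

Population B: 1 + 1 = 2
Population C: 1 + (0.65×2 + 0.35×1) = 2.65
Population D: 1 + 2 = 3
Population E: 1 + (0.44×1 + 0.56×2) = 2.56
Population F: 1 + 2.56 = 3.56
Population G: 1 + (0.23×2.56 + 0.57×1 + 0.2×2.65) = 2.6888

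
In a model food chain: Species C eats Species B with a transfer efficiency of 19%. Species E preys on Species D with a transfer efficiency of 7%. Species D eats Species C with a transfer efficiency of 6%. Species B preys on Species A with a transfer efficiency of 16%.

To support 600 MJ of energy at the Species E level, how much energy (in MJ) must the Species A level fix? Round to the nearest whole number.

4699248 MJ

Cumulative transfer efficiency: 0.16 × 0.19 × 0.06 × 0.07 = 0.00012768
Species A energy = 600 / 0.00012768 = 4699248 MJ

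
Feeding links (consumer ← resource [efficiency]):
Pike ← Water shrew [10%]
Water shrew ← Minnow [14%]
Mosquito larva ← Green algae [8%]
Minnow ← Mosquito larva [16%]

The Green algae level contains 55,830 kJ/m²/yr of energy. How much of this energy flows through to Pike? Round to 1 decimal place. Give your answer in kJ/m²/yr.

Mosquito larva: 55830 × 0.08 = 4466.4 kJ/m²/yr
Minnow: 4466.4 × 0.16 = 714.624 kJ/m²/yr
Water shrew: 714.624 × 0.14 = 100.04736 kJ/m²/yr
Pike: 100.04736 × 0.1 = 10.004736 kJ/m²/yr

10.0 kJ/m²/yr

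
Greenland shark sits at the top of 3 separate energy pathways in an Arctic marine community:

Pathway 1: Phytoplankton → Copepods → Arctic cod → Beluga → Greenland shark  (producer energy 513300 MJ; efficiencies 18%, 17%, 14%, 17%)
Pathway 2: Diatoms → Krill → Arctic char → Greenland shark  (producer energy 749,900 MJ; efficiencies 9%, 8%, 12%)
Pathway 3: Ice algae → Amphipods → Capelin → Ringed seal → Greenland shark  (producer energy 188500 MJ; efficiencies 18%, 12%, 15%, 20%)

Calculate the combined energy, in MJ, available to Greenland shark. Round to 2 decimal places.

Pathway 1: 513300 × 0.18 × 0.17 × 0.14 × 0.17 = 373.826124 MJ
Pathway 2: 749900 × 0.09 × 0.08 × 0.12 = 647.9136 MJ
Pathway 3: 188500 × 0.18 × 0.12 × 0.15 × 0.2 = 122.148 MJ
Total at Greenland shark: 373.826124 + 647.9136 + 122.148 = 1143.887724 MJ

1143.89 MJ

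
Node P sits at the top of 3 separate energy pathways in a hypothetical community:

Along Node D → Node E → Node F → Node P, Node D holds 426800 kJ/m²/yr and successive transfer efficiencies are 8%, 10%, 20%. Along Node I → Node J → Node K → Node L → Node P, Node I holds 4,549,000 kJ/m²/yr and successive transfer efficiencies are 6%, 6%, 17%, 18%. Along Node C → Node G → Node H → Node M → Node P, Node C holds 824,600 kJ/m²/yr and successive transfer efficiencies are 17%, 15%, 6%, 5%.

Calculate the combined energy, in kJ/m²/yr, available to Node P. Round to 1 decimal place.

1247.1 kJ/m²/yr

Via Node D: 426800 × 0.08 × 0.1 × 0.2 = 682.88 kJ/m²/yr
Via Node I: 4549000 × 0.06 × 0.06 × 0.17 × 0.18 = 501.11784 kJ/m²/yr
Via Node C: 824600 × 0.17 × 0.15 × 0.06 × 0.05 = 63.0819 kJ/m²/yr
Total at Node P: 682.88 + 501.11784 + 63.0819 = 1247.07974 kJ/m²/yr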